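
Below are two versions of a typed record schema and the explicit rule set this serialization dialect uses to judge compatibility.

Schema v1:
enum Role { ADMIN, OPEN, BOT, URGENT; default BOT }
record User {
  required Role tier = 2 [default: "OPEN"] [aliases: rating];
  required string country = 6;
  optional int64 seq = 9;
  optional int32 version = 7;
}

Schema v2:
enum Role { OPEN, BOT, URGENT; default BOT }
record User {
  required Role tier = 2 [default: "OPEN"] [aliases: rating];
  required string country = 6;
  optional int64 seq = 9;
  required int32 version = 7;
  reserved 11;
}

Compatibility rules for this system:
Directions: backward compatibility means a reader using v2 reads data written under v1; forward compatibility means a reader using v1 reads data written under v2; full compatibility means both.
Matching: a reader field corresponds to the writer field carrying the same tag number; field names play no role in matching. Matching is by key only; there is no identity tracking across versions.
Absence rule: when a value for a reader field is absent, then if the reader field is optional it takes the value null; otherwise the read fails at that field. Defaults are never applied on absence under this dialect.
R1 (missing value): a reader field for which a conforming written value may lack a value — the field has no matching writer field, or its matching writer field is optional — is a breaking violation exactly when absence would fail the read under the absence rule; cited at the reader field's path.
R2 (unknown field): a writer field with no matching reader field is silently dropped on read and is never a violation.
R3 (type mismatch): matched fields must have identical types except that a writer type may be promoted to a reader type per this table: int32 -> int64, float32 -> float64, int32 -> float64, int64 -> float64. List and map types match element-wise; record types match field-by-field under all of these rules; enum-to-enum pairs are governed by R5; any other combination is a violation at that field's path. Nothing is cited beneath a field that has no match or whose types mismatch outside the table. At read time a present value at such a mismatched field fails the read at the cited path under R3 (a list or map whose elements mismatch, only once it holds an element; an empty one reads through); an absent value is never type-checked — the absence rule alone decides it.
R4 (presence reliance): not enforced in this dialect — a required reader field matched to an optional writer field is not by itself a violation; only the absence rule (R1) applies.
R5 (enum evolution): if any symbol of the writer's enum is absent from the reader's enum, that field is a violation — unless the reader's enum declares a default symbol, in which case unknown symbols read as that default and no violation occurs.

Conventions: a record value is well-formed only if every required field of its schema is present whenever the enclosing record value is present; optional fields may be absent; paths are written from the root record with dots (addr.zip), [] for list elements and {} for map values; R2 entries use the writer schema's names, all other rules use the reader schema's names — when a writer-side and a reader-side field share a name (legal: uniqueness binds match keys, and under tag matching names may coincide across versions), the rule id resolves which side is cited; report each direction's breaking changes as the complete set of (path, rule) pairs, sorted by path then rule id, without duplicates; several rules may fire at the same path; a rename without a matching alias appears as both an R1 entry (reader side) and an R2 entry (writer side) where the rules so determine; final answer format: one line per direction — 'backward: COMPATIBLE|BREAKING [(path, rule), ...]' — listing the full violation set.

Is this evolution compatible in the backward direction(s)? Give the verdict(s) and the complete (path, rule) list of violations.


in User below, arrows point writer -> reader
backward for User (reader v2, writer v1):
  tier <- tier (Role -> Role, writer required)
  country <- country (string -> string, writer required)
  seq <- seq (int64 -> int64, writer optional)
  version <- version (int32 -> int32, writer optional)
  breaking: (version, R1)
  backward on User therefore BREAKING (1)
ruling out the remaining User differences:
  enum Role (field tier in record User): symbol ADMIN removed -> fires no rule on User, leaving the asked answer as it is

backward: BREAKING [(version, R1)]


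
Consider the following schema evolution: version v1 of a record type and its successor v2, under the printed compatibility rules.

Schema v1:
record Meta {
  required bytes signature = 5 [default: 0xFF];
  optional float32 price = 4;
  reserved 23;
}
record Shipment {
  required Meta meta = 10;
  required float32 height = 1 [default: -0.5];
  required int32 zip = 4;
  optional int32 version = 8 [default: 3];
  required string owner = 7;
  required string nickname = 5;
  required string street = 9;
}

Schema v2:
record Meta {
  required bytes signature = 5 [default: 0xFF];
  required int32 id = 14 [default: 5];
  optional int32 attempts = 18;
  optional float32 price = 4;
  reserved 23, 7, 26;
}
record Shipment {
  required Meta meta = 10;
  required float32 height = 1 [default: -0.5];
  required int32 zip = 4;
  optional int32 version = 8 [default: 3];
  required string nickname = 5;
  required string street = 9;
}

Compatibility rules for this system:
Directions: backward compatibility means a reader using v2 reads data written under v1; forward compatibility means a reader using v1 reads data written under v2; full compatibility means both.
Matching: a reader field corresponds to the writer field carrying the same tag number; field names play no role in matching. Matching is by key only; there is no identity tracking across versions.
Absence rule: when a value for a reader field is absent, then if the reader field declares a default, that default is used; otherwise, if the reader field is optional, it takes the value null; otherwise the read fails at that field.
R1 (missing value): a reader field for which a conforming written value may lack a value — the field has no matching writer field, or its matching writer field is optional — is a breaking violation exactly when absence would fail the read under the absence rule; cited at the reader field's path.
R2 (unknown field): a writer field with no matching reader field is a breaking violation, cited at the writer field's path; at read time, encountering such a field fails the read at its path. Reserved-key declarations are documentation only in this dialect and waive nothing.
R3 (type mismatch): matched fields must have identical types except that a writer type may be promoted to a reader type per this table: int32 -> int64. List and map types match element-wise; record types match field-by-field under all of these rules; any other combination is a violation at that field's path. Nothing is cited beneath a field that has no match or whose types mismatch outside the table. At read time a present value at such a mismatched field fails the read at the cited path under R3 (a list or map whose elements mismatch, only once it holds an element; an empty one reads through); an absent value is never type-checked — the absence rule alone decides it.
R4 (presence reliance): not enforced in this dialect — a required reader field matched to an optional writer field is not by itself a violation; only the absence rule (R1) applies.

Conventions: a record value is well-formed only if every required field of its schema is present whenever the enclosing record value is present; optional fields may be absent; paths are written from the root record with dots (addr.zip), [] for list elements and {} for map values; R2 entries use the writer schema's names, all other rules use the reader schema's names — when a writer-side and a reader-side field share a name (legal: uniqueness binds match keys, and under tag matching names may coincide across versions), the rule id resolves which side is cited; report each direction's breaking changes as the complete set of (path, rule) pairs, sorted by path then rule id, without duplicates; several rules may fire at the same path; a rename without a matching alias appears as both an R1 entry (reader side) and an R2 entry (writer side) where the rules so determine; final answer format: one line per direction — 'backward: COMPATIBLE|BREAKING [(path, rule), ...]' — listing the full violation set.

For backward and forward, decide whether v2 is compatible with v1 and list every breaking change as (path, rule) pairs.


arrows below run writer -> reader for Shipment
backward on Shipment — v2 reading data written by v1:
  meta <- meta (Meta -> Meta, writer required)
  height <- height (float32 -> float32, writer required)
  zip <- zip (int32 -> int32, writer required)
  version <- version (int32 -> int32, writer optional)
  nickname <- nickname (string -> string, writer required)
  street <- street (string -> string, writer required)
  owner (writer side), unknown to reader
  meta.signature <- meta.signature (bytes -> bytes, writer required)
  meta.id: no writer match
  meta.attempts: no writer match
  meta.price <- meta.price (float32 -> float32, writer optional)
  breaking: (owner, R2)
  => 1 violation(s): backward is BREAKING for Shipment
forward on Shipment — v1 reading data written by v2:
  meta <- meta (Meta -> Meta, writer required)
  height <- height (float32 -> float32, writer required)
  zip <- zip (int32 -> int32, writer required)
  version <- version (int32 -> int32, writer optional)
  owner: no writer match
  nickname <- nickname (string -> string, writer required)
  street <- street (string -> string, writer required)
  meta.signature <- meta.signature (bytes -> bytes, writer required)
  meta.price <- meta.price (float32 -> float32, writer optional)
  meta.id (writer side), unknown to reader
  meta.attempts (writer side), unknown to reader
  breaking: (meta.attempts, R2)
  breaking: (meta.id, R2)
  breaking: (owner, R1)
  => 3 violation(s): forward is BREAKING for Shipment

backward: BREAKING [(owner, R2)]; forward: BREAKING [(meta.attempts, R2), (meta.id, R2), (owner, R1)]


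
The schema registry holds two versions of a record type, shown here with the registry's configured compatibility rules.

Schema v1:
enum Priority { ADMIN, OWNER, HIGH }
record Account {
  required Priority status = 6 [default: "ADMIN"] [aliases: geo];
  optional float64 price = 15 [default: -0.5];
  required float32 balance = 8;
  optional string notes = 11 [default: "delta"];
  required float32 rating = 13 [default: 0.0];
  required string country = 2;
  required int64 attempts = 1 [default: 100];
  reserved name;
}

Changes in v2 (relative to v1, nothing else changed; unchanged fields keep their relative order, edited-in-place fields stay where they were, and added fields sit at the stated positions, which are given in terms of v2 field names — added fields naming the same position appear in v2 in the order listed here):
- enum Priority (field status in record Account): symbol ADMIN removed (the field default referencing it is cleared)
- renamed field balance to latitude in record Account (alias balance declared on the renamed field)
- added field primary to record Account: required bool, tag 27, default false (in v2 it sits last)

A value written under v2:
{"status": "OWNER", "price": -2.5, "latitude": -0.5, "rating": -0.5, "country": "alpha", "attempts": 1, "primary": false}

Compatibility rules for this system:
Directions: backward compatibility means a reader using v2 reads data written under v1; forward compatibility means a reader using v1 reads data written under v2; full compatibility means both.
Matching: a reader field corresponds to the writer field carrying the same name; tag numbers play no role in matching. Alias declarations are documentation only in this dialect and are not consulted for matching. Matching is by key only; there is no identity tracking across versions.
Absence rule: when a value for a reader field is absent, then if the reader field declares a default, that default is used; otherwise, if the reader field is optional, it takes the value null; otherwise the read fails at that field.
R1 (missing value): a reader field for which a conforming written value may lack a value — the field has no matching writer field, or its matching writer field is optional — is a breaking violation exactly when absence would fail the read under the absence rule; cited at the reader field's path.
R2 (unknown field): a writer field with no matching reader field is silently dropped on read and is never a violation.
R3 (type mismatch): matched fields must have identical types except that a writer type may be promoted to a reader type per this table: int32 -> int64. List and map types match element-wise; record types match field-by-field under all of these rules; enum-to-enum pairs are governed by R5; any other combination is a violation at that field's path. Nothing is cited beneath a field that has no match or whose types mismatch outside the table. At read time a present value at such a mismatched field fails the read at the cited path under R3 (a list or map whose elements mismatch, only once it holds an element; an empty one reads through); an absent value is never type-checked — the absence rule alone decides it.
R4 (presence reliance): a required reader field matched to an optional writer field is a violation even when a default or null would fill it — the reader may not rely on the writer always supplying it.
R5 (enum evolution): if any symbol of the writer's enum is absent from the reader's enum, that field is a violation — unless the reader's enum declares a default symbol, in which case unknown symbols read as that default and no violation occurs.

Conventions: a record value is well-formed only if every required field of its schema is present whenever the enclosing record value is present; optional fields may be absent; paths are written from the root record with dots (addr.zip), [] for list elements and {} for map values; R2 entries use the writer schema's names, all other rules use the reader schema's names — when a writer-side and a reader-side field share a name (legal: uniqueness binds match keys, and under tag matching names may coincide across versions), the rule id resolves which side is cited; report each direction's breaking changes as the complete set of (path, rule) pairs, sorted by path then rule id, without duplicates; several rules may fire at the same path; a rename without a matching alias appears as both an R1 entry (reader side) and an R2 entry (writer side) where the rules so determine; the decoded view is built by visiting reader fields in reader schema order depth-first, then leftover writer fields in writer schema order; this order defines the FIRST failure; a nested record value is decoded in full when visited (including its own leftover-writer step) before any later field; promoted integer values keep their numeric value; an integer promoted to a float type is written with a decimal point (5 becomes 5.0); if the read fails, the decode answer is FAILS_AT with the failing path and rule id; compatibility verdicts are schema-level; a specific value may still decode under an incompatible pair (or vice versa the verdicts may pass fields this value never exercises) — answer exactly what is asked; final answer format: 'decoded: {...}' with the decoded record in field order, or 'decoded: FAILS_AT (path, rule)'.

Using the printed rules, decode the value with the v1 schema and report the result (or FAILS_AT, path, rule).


decoded: FAILS_AT (balance, R1)

the writer's type comes first in each Account pair
decoding the Account value with the v1 reader:
  status := "OWNER"
  price := -2.5
  read fails at balance under R1 (no fill)
  => FAILS_AT (balance, R1)
diffs on Account not affecting the asked answer:
  enum Priority (field status in record Account): symbol ADMIN removed (the field default referencing it is cleared) -> affects the rule determinations only; this particular Account value decodes identically
  added field primary to record Account: required bool, tag 27, default false (in v2 it sits last) -> no rule fires on it and the decoded Account view is identical with or without it


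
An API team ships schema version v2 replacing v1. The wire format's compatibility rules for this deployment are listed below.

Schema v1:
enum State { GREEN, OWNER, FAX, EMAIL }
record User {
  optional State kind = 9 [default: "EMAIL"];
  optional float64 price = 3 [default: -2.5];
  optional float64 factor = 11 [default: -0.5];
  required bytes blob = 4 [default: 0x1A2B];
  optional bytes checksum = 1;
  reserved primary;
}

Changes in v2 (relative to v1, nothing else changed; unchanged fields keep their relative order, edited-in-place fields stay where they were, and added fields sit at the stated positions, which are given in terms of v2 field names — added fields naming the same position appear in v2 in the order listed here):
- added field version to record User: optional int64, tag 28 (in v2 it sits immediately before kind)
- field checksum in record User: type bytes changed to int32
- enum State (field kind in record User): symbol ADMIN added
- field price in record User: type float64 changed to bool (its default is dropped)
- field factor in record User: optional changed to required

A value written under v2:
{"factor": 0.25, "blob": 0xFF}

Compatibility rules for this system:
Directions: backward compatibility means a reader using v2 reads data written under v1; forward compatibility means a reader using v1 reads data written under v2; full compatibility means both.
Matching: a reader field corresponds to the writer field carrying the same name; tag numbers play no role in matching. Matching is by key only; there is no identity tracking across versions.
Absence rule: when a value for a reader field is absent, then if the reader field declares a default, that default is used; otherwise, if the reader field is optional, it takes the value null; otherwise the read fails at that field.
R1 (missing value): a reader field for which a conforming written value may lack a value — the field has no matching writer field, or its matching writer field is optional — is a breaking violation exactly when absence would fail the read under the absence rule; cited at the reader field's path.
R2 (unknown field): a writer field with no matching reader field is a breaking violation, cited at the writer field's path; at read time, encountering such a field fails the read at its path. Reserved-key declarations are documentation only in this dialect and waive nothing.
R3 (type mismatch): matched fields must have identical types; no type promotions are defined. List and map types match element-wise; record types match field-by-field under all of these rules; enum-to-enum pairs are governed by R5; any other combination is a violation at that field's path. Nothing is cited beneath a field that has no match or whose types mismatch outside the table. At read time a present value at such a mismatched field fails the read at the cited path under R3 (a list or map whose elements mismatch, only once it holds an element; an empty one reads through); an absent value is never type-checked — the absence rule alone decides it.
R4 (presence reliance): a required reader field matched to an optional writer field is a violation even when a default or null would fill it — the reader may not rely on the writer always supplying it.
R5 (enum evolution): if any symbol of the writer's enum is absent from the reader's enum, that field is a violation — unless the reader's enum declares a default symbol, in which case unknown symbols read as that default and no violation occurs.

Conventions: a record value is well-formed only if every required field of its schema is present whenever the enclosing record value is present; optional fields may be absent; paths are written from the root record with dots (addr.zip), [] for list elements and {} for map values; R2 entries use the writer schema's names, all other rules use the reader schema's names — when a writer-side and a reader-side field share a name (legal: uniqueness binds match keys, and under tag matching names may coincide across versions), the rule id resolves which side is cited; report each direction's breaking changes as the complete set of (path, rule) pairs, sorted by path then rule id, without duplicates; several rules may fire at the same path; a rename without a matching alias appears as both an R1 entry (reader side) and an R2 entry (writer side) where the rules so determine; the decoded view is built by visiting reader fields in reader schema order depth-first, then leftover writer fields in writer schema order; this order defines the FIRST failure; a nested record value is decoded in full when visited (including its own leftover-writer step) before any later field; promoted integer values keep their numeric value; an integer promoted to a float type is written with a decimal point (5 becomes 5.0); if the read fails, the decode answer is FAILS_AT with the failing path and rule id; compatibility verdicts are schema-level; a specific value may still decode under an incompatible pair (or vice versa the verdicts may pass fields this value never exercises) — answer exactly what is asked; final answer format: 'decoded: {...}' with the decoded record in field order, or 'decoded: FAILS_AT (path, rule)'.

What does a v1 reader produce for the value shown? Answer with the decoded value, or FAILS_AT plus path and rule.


decoded: {"kind": "EMAIL", "price": -2.5, "factor": 0.25, "blob": 0xFF, "checksum": null}

the writer's type comes first in each User pair
decode (reader v1):
  kind := "EMAIL" (absent -> default)
  price := -2.5 (absent -> default)
  factor := 0.25
  blob := 0xFF
  checksum := null (absent, optional -> null)
  => decoded: {"kind": "EMAIL", "price": -2.5, "factor": 0.25, "blob": 0xFF, "checksum": null}
the rest of the User diff is inert for this question:
  added field version to record User: optional int64, tag 28 (in v2 it sits immediately before kind) -> changes User's schema-level verdicts only — the decode of this value is the same
  field checksum in record User: type bytes changed to int32 -> changes User's schema-level verdicts only — the decode of this value is the same
  enum State (field kind in record User): symbol ADMIN added -> changes User's schema-level verdicts only — the decode of this value is the same
  field price in record User: type float64 changed to bool (its default is dropped) -> changes User's schema-level verdicts only — the decode of this value is the same
  field factor in record User: optional changed to required -> changes User's schema-level verdicts only — the decode of this value is the same


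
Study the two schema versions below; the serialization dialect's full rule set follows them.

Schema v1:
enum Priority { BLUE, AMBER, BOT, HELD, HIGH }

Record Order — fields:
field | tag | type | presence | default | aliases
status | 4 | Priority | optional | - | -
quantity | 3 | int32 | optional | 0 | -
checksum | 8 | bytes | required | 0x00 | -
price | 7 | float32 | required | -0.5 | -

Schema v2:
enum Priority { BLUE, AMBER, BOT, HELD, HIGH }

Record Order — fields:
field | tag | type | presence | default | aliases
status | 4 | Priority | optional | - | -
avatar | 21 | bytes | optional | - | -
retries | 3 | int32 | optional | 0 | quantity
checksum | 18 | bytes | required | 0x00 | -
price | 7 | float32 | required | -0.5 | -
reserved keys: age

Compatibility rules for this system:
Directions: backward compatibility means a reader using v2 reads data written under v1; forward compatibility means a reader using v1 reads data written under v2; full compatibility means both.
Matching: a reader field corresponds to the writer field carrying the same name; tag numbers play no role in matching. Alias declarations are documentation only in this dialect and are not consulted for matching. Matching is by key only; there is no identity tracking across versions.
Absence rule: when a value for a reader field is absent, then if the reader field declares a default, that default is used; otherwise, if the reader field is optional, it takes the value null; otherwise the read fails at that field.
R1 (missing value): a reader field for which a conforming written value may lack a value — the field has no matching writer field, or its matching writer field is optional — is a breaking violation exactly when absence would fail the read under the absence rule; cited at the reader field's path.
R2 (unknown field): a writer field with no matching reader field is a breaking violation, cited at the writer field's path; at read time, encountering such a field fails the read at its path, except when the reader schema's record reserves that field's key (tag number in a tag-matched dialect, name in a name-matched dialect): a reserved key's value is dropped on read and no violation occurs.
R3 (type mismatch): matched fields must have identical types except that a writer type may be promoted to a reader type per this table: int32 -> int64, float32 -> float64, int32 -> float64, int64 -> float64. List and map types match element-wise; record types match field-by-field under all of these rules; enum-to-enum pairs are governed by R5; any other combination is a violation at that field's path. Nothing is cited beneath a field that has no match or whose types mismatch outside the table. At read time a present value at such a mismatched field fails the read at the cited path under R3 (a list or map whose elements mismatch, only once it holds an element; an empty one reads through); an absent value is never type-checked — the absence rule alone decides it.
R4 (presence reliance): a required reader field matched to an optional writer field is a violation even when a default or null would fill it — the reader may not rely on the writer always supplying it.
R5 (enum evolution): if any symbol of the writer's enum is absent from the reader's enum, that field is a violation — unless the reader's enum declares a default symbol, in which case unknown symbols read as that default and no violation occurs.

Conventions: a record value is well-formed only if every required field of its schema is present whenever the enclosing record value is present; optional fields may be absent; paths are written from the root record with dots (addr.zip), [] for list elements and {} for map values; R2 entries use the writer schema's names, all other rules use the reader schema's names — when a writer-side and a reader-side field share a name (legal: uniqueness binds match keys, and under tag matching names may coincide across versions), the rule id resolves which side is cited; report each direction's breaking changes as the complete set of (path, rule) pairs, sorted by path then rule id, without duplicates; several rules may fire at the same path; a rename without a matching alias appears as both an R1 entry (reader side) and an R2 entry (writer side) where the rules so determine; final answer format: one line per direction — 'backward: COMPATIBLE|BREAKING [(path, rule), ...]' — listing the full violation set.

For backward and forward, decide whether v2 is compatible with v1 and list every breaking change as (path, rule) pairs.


backward: BREAKING [(quantity, R2)]; forward: BREAKING [(avatar, R2), (retries, R2)]

arrows below run writer -> reader for Order
backward for Order (reader v2, writer v1):
  status: Priority -> Priority, writer optional; from status
  avatar: no writer match
  retries: no writer match
  checksum: bytes -> bytes, writer required; from checksum
  price: float32 -> float32, writer required; from price
  quantity (writer side), unknown to reader
  violation R2 at quantity
  => backward: BREAKING (1)
forward for Order (reader v1, writer v2):
  status: Priority -> Priority, writer optional; from status
  quantity: no writer match
  checksum: bytes -> bytes, writer required; from checksum
  price: float32 -> float32, writer required; from price
  avatar (writer side), unknown to reader
  retries (writer side), unknown to reader
  violation R2 at avatar
  violation R2 at retries
  => forward: BREAKING (2)


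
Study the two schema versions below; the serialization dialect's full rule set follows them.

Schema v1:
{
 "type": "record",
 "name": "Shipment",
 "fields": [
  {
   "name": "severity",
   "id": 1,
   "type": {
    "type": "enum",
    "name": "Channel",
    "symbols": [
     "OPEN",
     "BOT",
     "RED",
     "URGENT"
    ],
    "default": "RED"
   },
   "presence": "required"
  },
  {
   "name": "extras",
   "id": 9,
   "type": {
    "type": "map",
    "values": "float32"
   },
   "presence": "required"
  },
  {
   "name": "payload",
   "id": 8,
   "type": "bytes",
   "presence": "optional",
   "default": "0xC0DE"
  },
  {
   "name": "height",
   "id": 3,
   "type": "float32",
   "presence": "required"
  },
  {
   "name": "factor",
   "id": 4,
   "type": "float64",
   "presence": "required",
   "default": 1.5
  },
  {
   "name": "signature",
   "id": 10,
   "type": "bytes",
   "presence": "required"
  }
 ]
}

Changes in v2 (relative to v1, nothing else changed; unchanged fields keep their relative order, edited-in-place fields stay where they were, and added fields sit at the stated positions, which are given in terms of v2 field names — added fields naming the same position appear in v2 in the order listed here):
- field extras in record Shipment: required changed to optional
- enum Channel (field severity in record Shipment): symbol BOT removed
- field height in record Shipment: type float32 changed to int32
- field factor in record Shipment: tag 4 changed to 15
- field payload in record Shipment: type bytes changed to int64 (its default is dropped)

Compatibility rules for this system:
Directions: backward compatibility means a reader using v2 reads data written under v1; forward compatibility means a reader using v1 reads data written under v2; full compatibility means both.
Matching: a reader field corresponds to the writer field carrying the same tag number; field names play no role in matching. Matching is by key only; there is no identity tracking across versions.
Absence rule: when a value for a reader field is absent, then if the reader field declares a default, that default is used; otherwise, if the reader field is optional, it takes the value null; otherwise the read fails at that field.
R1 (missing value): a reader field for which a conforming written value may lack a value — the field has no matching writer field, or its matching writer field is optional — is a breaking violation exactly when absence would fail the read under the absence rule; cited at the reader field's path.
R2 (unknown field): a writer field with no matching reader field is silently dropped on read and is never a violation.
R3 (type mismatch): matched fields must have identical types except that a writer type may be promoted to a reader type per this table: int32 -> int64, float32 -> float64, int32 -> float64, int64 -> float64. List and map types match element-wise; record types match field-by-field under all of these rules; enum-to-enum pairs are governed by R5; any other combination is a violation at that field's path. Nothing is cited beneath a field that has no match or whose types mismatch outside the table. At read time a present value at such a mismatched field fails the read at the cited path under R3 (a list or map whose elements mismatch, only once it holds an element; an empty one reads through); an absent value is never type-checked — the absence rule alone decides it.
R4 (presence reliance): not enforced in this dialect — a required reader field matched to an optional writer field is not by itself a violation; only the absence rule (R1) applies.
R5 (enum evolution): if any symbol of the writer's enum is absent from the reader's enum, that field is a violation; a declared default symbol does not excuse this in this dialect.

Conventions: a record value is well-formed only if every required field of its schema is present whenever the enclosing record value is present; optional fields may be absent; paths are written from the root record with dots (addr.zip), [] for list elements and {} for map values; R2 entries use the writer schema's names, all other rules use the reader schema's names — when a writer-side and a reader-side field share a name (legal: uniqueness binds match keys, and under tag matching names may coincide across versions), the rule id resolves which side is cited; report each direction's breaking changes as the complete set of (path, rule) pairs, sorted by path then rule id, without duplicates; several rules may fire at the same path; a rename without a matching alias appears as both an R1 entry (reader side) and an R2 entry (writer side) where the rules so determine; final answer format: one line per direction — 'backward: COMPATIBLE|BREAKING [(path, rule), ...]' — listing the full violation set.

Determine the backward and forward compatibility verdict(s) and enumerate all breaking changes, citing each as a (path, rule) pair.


backward: BREAKING [(height, R3), (payload, R3), (severity, R5)]; forward: BREAKING [(extras, R1), (height, R3), (payload, R3)]

the writer's type comes first in each Shipment pair
backward on Shipment — v2 reading data written by v1:
  writer required, Channel -> Channel: reader severity maps from writer severity
  writer required, map<string, float32> -> map<string, float32>: reader extras maps from writer extras
  writer optional, bytes -> int64: reader payload maps from writer payload
  writer required, float32 -> int32: reader height maps from writer height
  factor: no writer match
  writer required, bytes -> bytes: reader signature maps from writer signature
  leftover writer field: factor
  violation R3 at height
  violation R3 at payload
  violation R5 at severity
  => backward: BREAKING (3)
forward on Shipment — v1 reading data written by v2:
  writer required, Channel -> Channel: reader severity maps from writer severity
  writer optional, map<string, float32> -> map<string, float32>: reader extras maps from writer extras
  writer optional, int64 -> bytes: reader payload maps from writer payload
  writer required, int32 -> float32: reader height maps from writer height
  factor: no writer match
  writer required, bytes -> bytes: reader signature maps from writer signature
  leftover writer field: factor
  violation R1 at extras
  violation R3 at height
  violation R3 at payload
  => forward: BREAKING (3)


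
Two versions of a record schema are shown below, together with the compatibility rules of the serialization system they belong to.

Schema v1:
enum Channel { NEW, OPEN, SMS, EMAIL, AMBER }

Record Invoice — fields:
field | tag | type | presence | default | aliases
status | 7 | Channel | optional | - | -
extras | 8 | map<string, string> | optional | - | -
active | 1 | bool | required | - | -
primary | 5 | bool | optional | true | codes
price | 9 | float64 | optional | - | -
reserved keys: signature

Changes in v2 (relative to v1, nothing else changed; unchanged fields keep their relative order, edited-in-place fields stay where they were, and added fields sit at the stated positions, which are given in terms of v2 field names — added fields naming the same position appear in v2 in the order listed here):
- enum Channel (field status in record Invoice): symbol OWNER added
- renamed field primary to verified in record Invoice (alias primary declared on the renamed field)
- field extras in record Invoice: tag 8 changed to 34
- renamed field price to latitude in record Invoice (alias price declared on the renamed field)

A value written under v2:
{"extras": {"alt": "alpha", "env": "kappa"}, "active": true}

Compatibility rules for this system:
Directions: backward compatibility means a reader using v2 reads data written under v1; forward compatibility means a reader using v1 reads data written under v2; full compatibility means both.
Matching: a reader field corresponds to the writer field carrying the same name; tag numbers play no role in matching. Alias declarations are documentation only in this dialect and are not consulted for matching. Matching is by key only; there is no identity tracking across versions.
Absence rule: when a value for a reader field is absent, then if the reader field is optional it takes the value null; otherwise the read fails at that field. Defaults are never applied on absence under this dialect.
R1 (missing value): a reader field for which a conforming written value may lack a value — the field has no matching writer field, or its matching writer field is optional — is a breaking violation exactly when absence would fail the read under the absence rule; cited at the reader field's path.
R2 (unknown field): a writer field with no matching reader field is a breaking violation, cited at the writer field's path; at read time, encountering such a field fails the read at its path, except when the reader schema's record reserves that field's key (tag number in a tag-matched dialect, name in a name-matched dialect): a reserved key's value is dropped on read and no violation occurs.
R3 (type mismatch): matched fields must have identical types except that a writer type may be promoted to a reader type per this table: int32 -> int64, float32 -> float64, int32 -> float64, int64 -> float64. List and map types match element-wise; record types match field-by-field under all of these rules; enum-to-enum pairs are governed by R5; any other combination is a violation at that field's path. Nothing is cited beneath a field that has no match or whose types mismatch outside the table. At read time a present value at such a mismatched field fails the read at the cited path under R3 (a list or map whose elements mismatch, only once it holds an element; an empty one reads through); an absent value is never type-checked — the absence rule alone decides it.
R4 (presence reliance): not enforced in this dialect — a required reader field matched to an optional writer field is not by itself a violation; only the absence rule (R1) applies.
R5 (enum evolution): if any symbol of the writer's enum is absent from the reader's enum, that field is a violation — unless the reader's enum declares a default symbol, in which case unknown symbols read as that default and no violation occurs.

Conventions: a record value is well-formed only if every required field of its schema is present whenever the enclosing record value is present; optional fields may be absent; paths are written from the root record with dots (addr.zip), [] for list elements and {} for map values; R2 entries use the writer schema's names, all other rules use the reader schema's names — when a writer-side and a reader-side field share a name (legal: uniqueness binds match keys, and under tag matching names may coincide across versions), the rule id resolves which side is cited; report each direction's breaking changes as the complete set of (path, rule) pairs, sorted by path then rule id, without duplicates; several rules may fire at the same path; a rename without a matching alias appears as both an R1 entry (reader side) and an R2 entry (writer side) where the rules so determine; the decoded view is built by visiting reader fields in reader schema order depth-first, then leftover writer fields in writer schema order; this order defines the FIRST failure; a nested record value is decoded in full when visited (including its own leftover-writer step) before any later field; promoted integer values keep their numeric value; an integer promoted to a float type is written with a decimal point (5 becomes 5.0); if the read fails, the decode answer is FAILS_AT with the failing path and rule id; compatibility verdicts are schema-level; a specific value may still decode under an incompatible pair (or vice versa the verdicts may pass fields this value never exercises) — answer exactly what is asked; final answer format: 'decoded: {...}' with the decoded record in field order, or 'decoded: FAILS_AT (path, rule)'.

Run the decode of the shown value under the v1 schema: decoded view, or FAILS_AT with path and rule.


each type pair in Invoice: writer, then reader
decoding the Invoice value with the v1 reader:
  status := null (missing; optional => null)
  extras := {"alt": "alpha", "env": "kappa"}
  active := true
  primary := null (missing; optional => null)
  price := null (missing; optional => null)
  => decoded: {"status": null, "extras": {"alt": "alpha", "env": "kappa"}, "active": true, "primary": null, "price": null}
the other Invoice changes do not affect what is asked:
  enum Channel (field status in record Invoice): symbol OWNER added -> affects the rule determinations only; this particular Invoice value decodes identically
  renamed field primary to verified in record Invoice (alias primary declared on the renamed field) -> affects the rule determinations only; this particular Invoice value decodes identically
  field extras in record Invoice: tag 8 changed to 34 -> triggers nothing under the printed rules; the Invoice answer is the same either way
  renamed field price to latitude in record Invoice (alias price declared on the renamed field) -> affects the rule determinations only; this particular Invoice value decodes identically

decoded: {"status": null, "extras": {"alt": "alpha", "env": "kappa"}, "active": true, "primary": null, "price": null}
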